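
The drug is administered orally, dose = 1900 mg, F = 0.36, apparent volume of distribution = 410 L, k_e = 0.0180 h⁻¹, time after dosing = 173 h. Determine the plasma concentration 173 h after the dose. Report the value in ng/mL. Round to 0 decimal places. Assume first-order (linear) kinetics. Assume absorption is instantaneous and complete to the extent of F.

74 ng/mL

Amount reaching circulation = F × Dose = 0.36 × 1900 = 684.0 mg
C₀ = F·Dose / Vd = 684.0 / 410 = 1.668 mg/L
C = C₀ · e^(−k·t) = 1.668 × e^(−0.01800 × 173)
  = 1.668 × 0.04442 = 0.07409 mg/L
Convert: 0.07409 mg/L × 1000 = 74.09 ng/mL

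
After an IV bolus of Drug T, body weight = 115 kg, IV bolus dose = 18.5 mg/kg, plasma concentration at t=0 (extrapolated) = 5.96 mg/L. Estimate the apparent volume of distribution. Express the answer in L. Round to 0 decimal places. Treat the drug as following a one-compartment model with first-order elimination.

357 L

Dose = 18.5 × 115 = 2128 mg
Vd = Dose / C₀ = 2128 / 5.96 = 357.0 L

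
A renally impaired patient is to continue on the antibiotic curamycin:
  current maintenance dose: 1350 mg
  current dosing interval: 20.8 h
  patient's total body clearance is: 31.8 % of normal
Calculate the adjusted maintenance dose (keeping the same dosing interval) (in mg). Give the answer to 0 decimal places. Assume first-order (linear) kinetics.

429 mg

To keep the same average steady-state level, dosing rate must scale with clearance.
CL ratio = 31.8 / 100 = 0.3180
New dose (same interval) = 1350 × 0.3180 = 429.3 mg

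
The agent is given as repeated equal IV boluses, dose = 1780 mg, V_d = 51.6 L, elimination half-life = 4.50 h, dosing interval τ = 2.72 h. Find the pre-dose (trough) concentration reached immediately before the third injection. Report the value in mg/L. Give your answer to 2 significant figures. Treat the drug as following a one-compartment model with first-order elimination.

38 mg/L

C₀ per dose = Dose / Vd = 1780 / 51.6 = 34.50 mg/L
k = ln2 / t½ = 0.693147 / 4.50 = 0.1540 h⁻¹
Fraction remaining after one interval: r = e^(−kτ) = e^(−0.1540 × 2.72) = 0.6578
Before dose 3, 2 doses have been given (aged 1τ, 2τ).
C_trough = C₀ × (r + r²) = 34.50 × (0.6578 + 0.4327) = 37.62 mg/L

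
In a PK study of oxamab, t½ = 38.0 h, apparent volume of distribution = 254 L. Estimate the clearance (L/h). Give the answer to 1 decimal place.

4.6 L/h

k = ln2 / t½ = 0.693147 / 38.0 = 0.01824 h⁻¹
CL = k × Vd = 0.01824 × 254 = 4.633 L/h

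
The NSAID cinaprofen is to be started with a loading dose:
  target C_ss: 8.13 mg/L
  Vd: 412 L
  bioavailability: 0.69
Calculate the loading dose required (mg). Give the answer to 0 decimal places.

4854 mg

LD = Css × Vd / F = 8.13 × 412 / 0.69 = 4854 mg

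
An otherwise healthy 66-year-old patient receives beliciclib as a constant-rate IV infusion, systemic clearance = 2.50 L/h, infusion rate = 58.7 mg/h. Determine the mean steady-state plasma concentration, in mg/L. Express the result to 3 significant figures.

23.5 mg/L

At steady state Css = R₀ / CL = 58.7 / 2.500 = 23.48 mg/L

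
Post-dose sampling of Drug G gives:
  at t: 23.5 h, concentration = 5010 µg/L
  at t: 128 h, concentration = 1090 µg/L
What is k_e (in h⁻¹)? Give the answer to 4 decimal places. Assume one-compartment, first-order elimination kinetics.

k = ln(C₁/C₂) / (t₂ − t₁) = ln(5010/1090) / (128 − 23.5)
  = 1.525 / 104.5 = 0.01459 h⁻¹

0.0146 h⁻¹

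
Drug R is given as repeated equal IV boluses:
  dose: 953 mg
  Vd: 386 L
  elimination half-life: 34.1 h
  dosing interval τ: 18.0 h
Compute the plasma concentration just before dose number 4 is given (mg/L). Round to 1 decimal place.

C₀ per dose = Dose / Vd = 953 / 386 = 2.469 mg/L
k = ln2 / t½ = 0.693147 / 34.1 = 0.02033 h⁻¹
Fraction remaining after one interval: r = e^(−kτ) = e^(−0.02033 × 18.0) = 0.6935
Before dose 4, 3 doses have been given (aged 1τ, 2τ, 3τ).
C_trough = C₀ × (r + r² + … + r^3) = C₀ × r(1−r^3)/(1−r)
        = 2.469 × 0.6935 × (1 − 0.3335) / (1 − 0.6935) = 3.723 mg/L

3.7 mg/L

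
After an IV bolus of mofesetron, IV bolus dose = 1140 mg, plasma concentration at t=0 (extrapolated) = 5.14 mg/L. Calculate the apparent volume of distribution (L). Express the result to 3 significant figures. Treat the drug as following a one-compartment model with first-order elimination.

222 L

Vd = Dose / C₀ = 1140 / 5.14 = 221.8 L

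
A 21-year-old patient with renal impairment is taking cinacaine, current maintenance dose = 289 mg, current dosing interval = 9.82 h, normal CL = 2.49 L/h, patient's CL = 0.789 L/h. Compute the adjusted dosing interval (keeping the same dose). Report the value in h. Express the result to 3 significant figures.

31.0 h

To keep the same average steady-state level, dosing rate must scale with clearance.
CL ratio = 0.789 / 2.49 = 0.3169
New interval (same dose) = 9.82 / 0.3169 = 30.99 h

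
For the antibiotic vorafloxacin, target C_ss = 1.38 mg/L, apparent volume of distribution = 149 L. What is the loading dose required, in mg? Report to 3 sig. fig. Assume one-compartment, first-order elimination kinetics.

206 mg

LD = Css × Vd = 1.38 × 149 = 205.6 mg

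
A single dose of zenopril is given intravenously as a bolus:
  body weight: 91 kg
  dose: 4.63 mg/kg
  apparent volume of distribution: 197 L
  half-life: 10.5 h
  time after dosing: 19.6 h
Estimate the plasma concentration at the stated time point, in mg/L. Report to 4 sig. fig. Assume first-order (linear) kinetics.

0.5865 mg/L

Total dose = 4.63 × 91 = 421.3 mg
C₀ = Dose / Vd = 421.3 / 197 = 2.139 mg/L
k = ln2 / t½ = 0.693147 / 10.5 = 0.06601 h⁻¹
C = C₀ · e^(−k·t) = 2.139 × e^(−0.06601 × 19.6)
  = 2.139 × 0.2742 = 0.5865 mg/L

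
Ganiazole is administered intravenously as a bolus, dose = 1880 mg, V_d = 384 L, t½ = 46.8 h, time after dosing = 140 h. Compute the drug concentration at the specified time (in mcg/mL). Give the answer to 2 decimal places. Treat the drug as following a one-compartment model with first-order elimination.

C₀ = Dose / Vd = 1880 / 384 = 4.896 mg/L
k = ln2 / t½ = 0.693147 / 46.8 = 0.01481 h⁻¹
C = C₀ · e^(−k·t) = 4.896 × e^(−0.01481 × 140)
  = 4.896 × 0.1258 = 0.6159 mg/L
(0.6159 mg/L = 0.6159 mcg/mL)

0.62 mcg/mL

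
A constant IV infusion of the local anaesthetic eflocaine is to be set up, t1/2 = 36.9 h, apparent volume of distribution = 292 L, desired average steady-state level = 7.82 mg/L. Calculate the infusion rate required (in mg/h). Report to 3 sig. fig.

k = ln2 / t½ = 0.693147 / 36.9 = 0.01878 h⁻¹
CL = k × Vd = 0.01878 × 292 = 5.484 L/h
At steady state, infusion rate R₀ = Css × CL = 7.82 × 5.484 = 42.88 mg/h

42.9 mg/h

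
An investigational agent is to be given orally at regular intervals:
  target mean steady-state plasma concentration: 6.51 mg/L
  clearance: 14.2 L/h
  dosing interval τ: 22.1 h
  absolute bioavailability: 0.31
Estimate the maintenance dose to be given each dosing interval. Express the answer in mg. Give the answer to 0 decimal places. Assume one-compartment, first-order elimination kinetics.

At steady state, F × (Dose/τ) = Css × CL.
Dose = Css × CL × τ / F = 6.51 × 14.20 × 22.1 / 0.31 = 6590 mg

6590 mg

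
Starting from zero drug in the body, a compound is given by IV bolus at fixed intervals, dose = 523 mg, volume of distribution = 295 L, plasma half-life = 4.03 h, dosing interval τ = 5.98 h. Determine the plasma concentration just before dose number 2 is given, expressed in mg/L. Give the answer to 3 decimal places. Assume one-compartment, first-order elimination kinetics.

C₀ per dose = Dose / Vd = 523 / 295 = 1.773 mg/L
k = ln2 / t½ = 0.693147 / 4.03 = 0.1720 h⁻¹
Fraction remaining after one interval: r = e^(−kτ) = e^(−0.1720 × 5.98) = 0.3575
Before dose 2, 1 dose has been given (aged 1τ).
C_trough = C₀ × r = 1.773 × 0.3575 = 0.6338 mg/L

0.634 mg/L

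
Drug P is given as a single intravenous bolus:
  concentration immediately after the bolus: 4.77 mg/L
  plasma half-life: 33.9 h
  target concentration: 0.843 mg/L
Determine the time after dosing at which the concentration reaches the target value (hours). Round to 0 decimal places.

k = ln2 / t½ = 0.693147 / 33.9 = 0.02045 h⁻¹
t = ln(C₀ / C) / k = ln(4.770 / 0.843) / 0.02045
  = ln(5.658) / 0.02045 = 1.733 / 0.02045 = 84.74 h

85 h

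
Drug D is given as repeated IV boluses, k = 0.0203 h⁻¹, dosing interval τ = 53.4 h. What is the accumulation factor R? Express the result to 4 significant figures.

e^(−kτ) = e^(−0.02030 × 53.4) = 0.3382
Accumulation ratio R = 1 / (1 − e^(−kτ)) = 1 / (1 − 0.3382) = 1.511

1.511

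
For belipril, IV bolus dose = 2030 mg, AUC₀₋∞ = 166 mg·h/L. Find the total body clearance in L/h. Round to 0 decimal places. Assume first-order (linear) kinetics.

12 L/h

CL = Dose / AUC = 2030 / 166 = 12.23 L/h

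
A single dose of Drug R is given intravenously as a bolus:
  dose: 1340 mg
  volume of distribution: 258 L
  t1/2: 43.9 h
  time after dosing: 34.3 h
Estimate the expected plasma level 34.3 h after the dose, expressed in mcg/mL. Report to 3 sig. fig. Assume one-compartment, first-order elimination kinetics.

C₀ = Dose / Vd = 1340 / 258 = 5.194 mg/L
k = ln2 / t½ = 0.693147 / 43.9 = 0.01579 h⁻¹
C = C₀ · e^(−k·t) = 5.194 × e^(−0.01579 × 34.3)
  = 5.194 × 0.5818 = 3.022 mg/L
(3.022 mg/L = 3.022 mcg/mL)

3.02 mcg/mL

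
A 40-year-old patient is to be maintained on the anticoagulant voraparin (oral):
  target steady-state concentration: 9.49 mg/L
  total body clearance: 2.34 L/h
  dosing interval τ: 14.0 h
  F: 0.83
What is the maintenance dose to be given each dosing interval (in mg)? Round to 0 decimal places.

375 mg

At steady state, F × (Dose/τ) = Css × CL.
Dose = Css × CL × τ / F = 9.49 × 2.340 × 14.0 / 0.83 = 374.6 mg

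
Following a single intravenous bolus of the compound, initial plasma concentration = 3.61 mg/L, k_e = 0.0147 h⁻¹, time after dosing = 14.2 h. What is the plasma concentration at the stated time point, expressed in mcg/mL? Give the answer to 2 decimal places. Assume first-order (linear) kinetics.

2.93 mcg/mL

C = C₀ · e^(−k·t) = 3.610 × e^(−0.01470 × 14.2)
  = 3.610 × 0.8116 = 2.930 mg/L
(2.930 mg/L = 2.930 mcg/mL)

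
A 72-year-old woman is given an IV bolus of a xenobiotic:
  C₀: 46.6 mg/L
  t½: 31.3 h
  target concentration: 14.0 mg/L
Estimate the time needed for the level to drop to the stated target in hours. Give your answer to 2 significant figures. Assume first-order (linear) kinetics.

54 h

k = ln2 / t½ = 0.693147 / 31.3 = 0.02215 h⁻¹
t = ln(C₀ / C) / k = ln(46.60 / 14.0) / 0.02215
  = ln(3.329) / 0.02215 = 1.203 / 0.02215 = 54.31 h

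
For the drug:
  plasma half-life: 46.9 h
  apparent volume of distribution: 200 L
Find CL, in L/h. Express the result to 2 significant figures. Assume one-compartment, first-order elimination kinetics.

3.0 L/h

k = ln2 / t½ = 0.693147 / 46.9 = 0.01478 h⁻¹
CL = k × Vd = 0.01478 × 200 = 2.956 L/h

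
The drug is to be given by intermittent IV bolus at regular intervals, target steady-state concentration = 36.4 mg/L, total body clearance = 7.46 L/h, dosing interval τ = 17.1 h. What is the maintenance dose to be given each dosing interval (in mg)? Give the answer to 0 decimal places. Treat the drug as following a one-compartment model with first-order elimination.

At steady state, Dose/τ = Css × CL.
Dose = Css × CL × τ = 36.4 × 7.460 × 17.1 = 4643 mg

4643 mg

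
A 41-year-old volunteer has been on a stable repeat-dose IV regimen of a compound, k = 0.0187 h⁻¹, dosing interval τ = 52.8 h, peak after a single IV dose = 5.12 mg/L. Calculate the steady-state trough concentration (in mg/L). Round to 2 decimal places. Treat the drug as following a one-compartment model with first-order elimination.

3.04 mg/L

e^(−kτ) = e^(−0.01870 × 52.8) = 0.3726
Accumulation ratio R = 1 / (1 − e^(−kτ)) = 1 / (1 − 0.3726) = 1.594
Steady-state trough = C₀ × R × e^(−kτ) = 5.12 × 1.594 × 0.3726 = 3.041 mg/L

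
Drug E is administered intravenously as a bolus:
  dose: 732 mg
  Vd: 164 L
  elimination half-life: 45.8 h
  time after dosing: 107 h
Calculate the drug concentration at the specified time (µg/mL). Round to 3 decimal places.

0.884 µg/mL

C₀ = Dose / Vd = 732.0 / 164 = 4.463 mg/L
k = ln2 / t½ = 0.693147 / 45.8 = 0.01513 h⁻¹
C = C₀ · e^(−k·t) = 4.463 × e^(−0.01513 × 107)
  = 4.463 × 0.1981 = 0.8841 mg/L
(0.8841 mg/L = 0.8841 µg/mL)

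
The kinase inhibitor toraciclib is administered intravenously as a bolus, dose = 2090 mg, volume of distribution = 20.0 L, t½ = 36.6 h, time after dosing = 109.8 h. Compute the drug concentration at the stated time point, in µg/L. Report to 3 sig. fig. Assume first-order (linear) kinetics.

C₀ = Dose / Vd = 2090 / 20.0 = 104.5 mg/L
k = ln2 / t½ = 0.693147 / 36.6 = 0.01894 h⁻¹
t / t½ = 109.8 / 36.6 = 3 half-lives
C = C₀ × (1/2)^3 = 104.5 × 0.1250 = 13.06 mg/L
Convert: 13.06 mg/L × 1000 = 13060 µg/L

13100 µg/L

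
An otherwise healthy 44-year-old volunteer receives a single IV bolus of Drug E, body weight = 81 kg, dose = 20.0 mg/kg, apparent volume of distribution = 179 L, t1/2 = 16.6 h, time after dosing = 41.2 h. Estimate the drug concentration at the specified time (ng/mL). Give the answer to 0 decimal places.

1620 ng/mL

Total dose = 20.0 × 81 = 1620 mg
C₀ = Dose / Vd = 1620 / 179 = 9.050 mg/L
k = ln2 / t½ = 0.693147 / 16.6 = 0.04176 h⁻¹
C = C₀ · e^(−k·t) = 9.050 × e^(−0.04176 × 41.2)
  = 9.050 × 0.1790 = 1.620 mg/L
Convert: 1.620 mg/L × 1000 = 1620 ng/mL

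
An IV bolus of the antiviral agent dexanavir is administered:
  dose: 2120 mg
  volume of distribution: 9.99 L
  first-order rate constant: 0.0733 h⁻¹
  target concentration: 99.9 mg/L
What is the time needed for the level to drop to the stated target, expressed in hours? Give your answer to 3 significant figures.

C₀ = Dose / Vd = 2120 / 9.99 = 212.2 mg/L
t = ln(C₀ / C) / k = ln(212.2 / 99.9) / 0.07330
  = ln(2.124) / 0.07330 = 0.7533 / 0.07330 = 10.28 h

10.3 h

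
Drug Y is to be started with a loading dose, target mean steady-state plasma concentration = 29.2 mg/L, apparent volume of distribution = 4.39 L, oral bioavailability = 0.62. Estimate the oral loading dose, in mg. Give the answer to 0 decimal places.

LD = Css × Vd / F = 29.2 × 4.39 / 0.62 = 206.8 mg

207 mg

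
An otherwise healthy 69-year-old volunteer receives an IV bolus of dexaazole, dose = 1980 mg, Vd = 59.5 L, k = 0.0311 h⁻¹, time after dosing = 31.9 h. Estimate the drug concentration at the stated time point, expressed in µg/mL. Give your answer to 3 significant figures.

12.3 µg/mL

C₀ = Dose / Vd = 1980 / 59.5 = 33.28 mg/L
C = C₀ · e^(−k·t) = 33.28 × e^(−0.03110 × 31.9)
  = 33.28 × 0.3708 = 12.34 mg/L
(12.34 mg/L = 12.34 µg/mL)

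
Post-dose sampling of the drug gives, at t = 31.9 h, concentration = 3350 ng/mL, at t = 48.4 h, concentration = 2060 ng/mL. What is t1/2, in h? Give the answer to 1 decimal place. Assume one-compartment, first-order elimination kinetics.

k = ln(C₁/C₂) / (t₂ − t₁) = ln(3350/2060) / (48.4 − 31.9)
  = 0.4863 / 16.50 = 0.02947 h⁻¹
t½ = ln2 / k = 0.693147 / 0.02947 = 23.52 h

23.5 h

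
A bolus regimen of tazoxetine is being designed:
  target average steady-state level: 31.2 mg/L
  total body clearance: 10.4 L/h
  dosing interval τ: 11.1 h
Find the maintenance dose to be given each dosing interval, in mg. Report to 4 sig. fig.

At steady state, Dose/τ = Css × CL.
Dose = Css × CL × τ = 31.2 × 10.40 × 11.1 = 3602 mg

3602 mg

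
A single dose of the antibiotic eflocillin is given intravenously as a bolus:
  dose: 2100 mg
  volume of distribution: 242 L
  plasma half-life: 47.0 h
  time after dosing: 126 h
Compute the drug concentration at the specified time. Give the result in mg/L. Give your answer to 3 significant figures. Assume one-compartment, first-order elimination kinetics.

C₀ = Dose / Vd = 2100 / 242 = 8.678 mg/L
k = ln2 / t½ = 0.693147 / 47.0 = 0.01475 h⁻¹
C = C₀ · e^(−k·t) = 8.678 × e^(−0.01475 × 126)
  = 8.678 × 0.1559 = 1.353 mg/L

1.35 mg/L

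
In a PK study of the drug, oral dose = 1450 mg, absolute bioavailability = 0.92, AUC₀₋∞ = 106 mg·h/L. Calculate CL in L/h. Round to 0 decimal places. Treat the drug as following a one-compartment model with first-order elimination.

13 L/h

CL = F·Dose / AUC = 0.92 × 1450 / 106 = 12.58 L/h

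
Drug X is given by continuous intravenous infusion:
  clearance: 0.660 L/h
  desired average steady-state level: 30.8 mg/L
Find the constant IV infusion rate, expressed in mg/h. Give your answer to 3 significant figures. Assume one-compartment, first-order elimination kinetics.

20.3 mg/h

At steady state, infusion rate R₀ = Css × CL = 30.8 × 0.6600 = 20.33 mg/h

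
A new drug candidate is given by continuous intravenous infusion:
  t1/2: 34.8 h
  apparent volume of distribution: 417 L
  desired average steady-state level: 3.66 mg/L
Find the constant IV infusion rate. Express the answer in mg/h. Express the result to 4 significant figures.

30.40 mg/h

k = ln2 / t½ = 0.693147 / 34.8 = 0.01992 h⁻¹
CL = k × Vd = 0.01992 × 417 = 8.307 L/h
At steady state, infusion rate R₀ = Css × CL = 3.66 × 8.307 = 30.40 mg/h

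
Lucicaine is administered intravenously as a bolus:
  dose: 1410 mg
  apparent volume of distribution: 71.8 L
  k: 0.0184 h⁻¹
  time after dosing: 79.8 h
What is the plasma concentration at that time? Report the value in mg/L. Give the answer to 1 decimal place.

4.5 mg/L

C₀ = Dose / Vd = 1410 / 71.8 = 19.64 mg/L
C = C₀ · e^(−k·t) = 19.64 × e^(−0.01840 × 79.8)
  = 19.64 × 0.2303 = 4.523 mg/L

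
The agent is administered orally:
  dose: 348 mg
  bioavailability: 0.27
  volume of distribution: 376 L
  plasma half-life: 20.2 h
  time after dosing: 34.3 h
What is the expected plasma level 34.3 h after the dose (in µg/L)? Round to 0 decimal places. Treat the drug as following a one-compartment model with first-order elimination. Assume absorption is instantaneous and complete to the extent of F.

Amount reaching circulation = F × Dose = 0.27 × 348.0 = 93.96 mg
C₀ = F·Dose / Vd = 93.96 / 376 = 0.2499 mg/L
k = ln2 / t½ = 0.693147 / 20.2 = 0.03431 h⁻¹
C = C₀ · e^(−k·t) = 0.2499 × e^(−0.03431 × 34.3)
  = 0.2499 × 0.3083 = 0.07704 mg/L
Convert: 0.07704 mg/L × 1000 = 77.04 µg/L

77 µg/L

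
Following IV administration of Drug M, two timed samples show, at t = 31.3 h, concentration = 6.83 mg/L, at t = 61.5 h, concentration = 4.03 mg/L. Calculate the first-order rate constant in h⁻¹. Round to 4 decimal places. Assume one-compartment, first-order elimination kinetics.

k = ln(C₁/C₂) / (t₂ − t₁) = ln(6.83/4.03) / (61.5 − 31.3)
  = 0.5276 / 30.20 = 0.01747 h⁻¹

0.0175 h⁻¹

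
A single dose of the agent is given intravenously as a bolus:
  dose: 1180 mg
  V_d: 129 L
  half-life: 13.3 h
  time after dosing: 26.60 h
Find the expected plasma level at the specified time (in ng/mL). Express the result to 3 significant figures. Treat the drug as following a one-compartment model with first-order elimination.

2290 ng/mL

C₀ = Dose / Vd = 1180 / 129 = 9.147 mg/L
k = ln2 / t½ = 0.693147 / 13.3 = 0.05212 h⁻¹
t / t½ = 26.60 / 13.3 = 2 half-lives
C = C₀ × (1/2)^2 = 9.147 × 0.2500 = 2.287 mg/L
Convert: 2.287 mg/L × 1000 = 2287 ng/mL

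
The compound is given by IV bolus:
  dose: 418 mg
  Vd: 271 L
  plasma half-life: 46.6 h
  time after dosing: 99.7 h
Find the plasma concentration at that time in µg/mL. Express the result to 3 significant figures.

C₀ = Dose / Vd = 418.0 / 271 = 1.542 mg/L
k = ln2 / t½ = 0.693147 / 46.6 = 0.01487 h⁻¹
C = C₀ · e^(−k·t) = 1.542 × e^(−0.01487 × 99.7)
  = 1.542 × 0.2271 = 0.3502 mg/L
(0.3502 mg/L = 0.3502 µg/mL)

0.350 µg/mL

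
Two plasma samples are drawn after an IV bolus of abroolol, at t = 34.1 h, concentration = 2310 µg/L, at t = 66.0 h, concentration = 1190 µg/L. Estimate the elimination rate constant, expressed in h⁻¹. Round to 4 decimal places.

k = ln(C₁/C₂) / (t₂ − t₁) = ln(2310/1190) / (66.0 − 34.1)
  = 0.6633 / 31.90 = 0.02079 h⁻¹

0.0208 h⁻¹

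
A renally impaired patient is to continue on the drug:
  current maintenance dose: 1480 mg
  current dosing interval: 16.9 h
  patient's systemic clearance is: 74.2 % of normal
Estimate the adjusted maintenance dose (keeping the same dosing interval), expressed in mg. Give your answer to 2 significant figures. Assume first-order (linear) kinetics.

1100 mg

To keep the same average steady-state level, dosing rate must scale with clearance.
CL ratio = 74.2 / 100 = 0.7420
New dose (same interval) = 1480 × 0.7420 = 1098 mg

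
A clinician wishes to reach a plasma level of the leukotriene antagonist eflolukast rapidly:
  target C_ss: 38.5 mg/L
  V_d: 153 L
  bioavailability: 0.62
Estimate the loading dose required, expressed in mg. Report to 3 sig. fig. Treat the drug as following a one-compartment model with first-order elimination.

LD = Css × Vd / F = 38.5 × 153 / 0.62 = 9501 mg

9500 mg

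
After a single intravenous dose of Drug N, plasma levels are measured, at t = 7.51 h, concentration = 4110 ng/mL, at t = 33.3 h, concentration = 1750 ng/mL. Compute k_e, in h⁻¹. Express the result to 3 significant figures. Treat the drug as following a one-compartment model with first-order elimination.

k = ln(C₁/C₂) / (t₂ − t₁) = ln(4110/1750) / (33.3 − 7.51)
  = 0.8538 / 25.79 = 0.03311 h⁻¹

0.0331 h⁻¹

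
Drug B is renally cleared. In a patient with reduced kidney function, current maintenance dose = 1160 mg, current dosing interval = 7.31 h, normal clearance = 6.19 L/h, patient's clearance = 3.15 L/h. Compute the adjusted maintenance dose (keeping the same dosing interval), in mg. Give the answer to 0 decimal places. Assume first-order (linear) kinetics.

To keep the same average steady-state level, dosing rate must scale with clearance.
CL ratio = 3.15 / 6.19 = 0.5089
New dose (same interval) = 1160 × 0.5089 = 590.3 mg

590 mg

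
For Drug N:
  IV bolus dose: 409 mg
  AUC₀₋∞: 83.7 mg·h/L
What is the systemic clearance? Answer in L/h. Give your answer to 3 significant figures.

CL = Dose / AUC = 409 / 83.7 = 4.886 L/h

4.89 L/h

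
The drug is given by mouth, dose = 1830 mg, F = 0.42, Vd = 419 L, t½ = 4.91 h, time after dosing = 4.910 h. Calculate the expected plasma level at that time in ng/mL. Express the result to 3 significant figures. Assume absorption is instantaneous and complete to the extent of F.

Amount reaching circulation = F × Dose = 0.42 × 1830 = 768.6 mg
C₀ = F·Dose / Vd = 768.6 / 419 = 1.834 mg/L
k = ln2 / t½ = 0.693147 / 4.91 = 0.1412 h⁻¹
t / t½ = 4.910 / 4.91 = 1 half-lives
C = C₀ × (1/2)^1 = 1.834 × 0.5000 = 0.9170 mg/L
Convert: 0.9170 mg/L × 1000 = 917.0 ng/mL

917 ng/mL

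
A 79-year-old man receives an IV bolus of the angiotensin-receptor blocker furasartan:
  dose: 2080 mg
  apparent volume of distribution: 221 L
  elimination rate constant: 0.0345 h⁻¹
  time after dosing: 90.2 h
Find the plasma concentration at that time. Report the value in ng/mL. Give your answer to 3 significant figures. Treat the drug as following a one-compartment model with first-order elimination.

419 ng/mL

C₀ = Dose / Vd = 2080 / 221 = 9.412 mg/L
C = C₀ · e^(−k·t) = 9.412 × e^(−0.03450 × 90.2)
  = 9.412 × 0.04452 = 0.4190 mg/L
Convert: 0.4190 mg/L × 1000 = 419.0 ng/mL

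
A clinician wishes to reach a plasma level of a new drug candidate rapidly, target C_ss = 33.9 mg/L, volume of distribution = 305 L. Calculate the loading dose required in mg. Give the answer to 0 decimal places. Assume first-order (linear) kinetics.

LD = Css × Vd = 33.9 × 305 = 10340 mg

10340 mg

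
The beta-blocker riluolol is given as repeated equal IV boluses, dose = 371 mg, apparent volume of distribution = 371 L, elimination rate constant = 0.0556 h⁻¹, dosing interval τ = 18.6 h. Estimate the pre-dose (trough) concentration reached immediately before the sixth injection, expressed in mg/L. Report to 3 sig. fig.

C₀ per dose = Dose / Vd = 371 / 371 = 1.000 mg/L
Fraction remaining after one interval: r = e^(−kτ) = e^(−0.05560 × 18.6) = 0.3555
Before dose 6, 5 doses have been given (aged 1τ, 2τ, 3τ, 4τ, 5τ).
C_trough = C₀ × (r + r² + … + r^5) = C₀ × r(1−r^5)/(1−r)
        = 1.000 × 0.3555 × (1 − 0.005678) / (1 − 0.3555) = 0.5485 mg/L

0.549 mg/L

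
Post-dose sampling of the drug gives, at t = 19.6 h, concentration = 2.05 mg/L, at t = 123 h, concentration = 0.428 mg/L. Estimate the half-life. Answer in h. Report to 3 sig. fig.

k = ln(C₁/C₂) / (t₂ − t₁) = ln(2.05/0.428) / (123 − 19.6)
  = 1.566 / 103.4 = 0.01515 h⁻¹
t½ = ln2 / k = 0.693147 / 0.01515 = 45.75 h

45.8 h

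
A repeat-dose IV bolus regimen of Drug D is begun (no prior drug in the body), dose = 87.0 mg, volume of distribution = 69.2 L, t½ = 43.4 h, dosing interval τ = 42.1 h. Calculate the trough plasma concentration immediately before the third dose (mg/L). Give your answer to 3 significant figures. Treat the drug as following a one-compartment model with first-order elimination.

0.969 mg/L

C₀ per dose = Dose / Vd = 87.0 / 69.2 = 1.257 mg/L
k = ln2 / t½ = 0.693147 / 43.4 = 0.01597 h⁻¹
Fraction remaining after one interval: r = e^(−kτ) = e^(−0.01597 × 42.1) = 0.5105
Before dose 3, 2 doses have been given (aged 1τ, 2τ).
C_trough = C₀ × (r + r²) = 1.257 × (0.5105 + 0.2606) = 0.9693 mg/L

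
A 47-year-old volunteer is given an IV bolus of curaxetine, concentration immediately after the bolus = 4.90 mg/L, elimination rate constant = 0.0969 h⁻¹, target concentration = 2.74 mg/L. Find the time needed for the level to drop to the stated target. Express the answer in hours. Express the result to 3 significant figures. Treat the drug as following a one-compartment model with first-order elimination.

6.00 h

t = ln(C₀ / C) / k = ln(4.900 / 2.74) / 0.09690
  = ln(1.788) / 0.09690 = 0.5811 / 0.09690 = 5.997 h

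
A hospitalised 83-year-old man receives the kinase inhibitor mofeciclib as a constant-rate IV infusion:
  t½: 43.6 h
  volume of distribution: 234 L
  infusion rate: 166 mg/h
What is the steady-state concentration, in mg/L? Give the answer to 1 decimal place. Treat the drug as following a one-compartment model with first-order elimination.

44.6 mg/L

k = ln2 / t½ = 0.693147 / 43.6 = 0.01590 h⁻¹
CL = k × Vd = 0.01590 × 234 = 3.721 L/h
At steady state Css = R₀ / CL = 166 / 3.721 = 44.61 mg/L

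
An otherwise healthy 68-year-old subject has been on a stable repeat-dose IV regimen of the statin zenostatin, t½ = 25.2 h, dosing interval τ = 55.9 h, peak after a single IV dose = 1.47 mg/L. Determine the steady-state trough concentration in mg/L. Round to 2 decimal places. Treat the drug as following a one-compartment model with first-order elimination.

k = ln2 / t½ = 0.693147 / 25.2 = 0.02751 h⁻¹
e^(−kτ) = e^(−0.02751 × 55.9) = 0.2149
Accumulation ratio R = 1 / (1 − e^(−kτ)) = 1 / (1 − 0.2149) = 1.274
Steady-state trough = C₀ × R × e^(−kτ) = 1.47 × 1.274 × 0.2149 = 0.4025 mg/L

0.40 mg/L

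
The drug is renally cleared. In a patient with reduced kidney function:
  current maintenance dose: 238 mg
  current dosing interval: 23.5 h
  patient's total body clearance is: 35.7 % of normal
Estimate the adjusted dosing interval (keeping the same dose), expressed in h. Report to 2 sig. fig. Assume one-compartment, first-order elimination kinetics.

To keep the same average steady-state level, dosing rate must scale with clearance.
CL ratio = 35.7 / 100 = 0.3570
New interval (same dose) = 23.5 / 0.3570 = 65.83 h

66 h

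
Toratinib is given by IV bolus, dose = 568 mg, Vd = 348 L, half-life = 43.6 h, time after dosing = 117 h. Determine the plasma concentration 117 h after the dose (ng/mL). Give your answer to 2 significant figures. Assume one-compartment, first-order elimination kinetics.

250 ng/mL

C₀ = Dose / Vd = 568.0 / 348 = 1.632 mg/L
k = ln2 / t½ = 0.693147 / 43.6 = 0.01590 h⁻¹
C = C₀ · e^(−k·t) = 1.632 × e^(−0.01590 × 117)
  = 1.632 × 0.1556 = 0.2539 mg/L
Convert: 0.2539 mg/L × 1000 = 253.9 ng/mL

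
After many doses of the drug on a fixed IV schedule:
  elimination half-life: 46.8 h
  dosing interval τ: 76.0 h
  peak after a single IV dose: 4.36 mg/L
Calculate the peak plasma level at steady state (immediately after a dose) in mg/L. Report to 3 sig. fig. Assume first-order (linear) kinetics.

k = ln2 / t½ = 0.693147 / 46.8 = 0.01481 h⁻¹
e^(−kτ) = e^(−0.01481 × 76.0) = 0.3245
Accumulation ratio R = 1 / (1 − e^(−kτ)) = 1 / (1 − 0.3245) = 1.480
Steady-state peak = C₀ × R = 4.36 × 1.480 = 6.453 mg/L

6.45 mg/L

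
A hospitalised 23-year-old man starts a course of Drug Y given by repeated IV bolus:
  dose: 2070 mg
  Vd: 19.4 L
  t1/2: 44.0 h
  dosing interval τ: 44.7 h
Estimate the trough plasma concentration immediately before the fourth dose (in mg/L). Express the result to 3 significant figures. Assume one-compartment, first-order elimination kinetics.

91.8 mg/L

C₀ per dose = Dose / Vd = 2070 / 19.4 = 106.7 mg/L
k = ln2 / t½ = 0.693147 / 44.0 = 0.01575 h⁻¹
Fraction remaining after one interval: r = e^(−kτ) = e^(−0.01575 × 44.7) = 0.4946
Before dose 4, 3 doses have been given (aged 1τ, 2τ, 3τ).
C_trough = C₀ × (r + r² + … + r^3) = C₀ × r(1−r^3)/(1−r)
        = 106.7 × 0.4946 × (1 − 0.1210) / (1 − 0.4946) = 91.79 mg/L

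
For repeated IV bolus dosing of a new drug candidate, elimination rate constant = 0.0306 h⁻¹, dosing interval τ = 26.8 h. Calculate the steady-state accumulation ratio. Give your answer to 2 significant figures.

e^(−kτ) = e^(−0.03060 × 26.8) = 0.4404
Accumulation ratio R = 1 / (1 − e^(−kτ)) = 1 / (1 − 0.4404) = 1.787

1.8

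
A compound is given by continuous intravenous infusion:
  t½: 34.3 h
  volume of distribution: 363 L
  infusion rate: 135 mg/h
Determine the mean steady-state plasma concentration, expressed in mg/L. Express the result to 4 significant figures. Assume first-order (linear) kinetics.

18.40 mg/L

k = ln2 / t½ = 0.693147 / 34.3 = 0.02021 h⁻¹
CL = k × Vd = 0.02021 × 363 = 7.336 L/h
At steady state Css = R₀ / CL = 135 / 7.336 = 18.40 mg/L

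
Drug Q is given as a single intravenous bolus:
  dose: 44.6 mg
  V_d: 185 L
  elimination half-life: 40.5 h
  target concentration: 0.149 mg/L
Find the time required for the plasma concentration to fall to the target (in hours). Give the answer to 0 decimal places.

C₀ = Dose / Vd = 44.60 / 185 = 0.2411 mg/L
k = ln2 / t½ = 0.693147 / 40.5 = 0.01711 h⁻¹
t = ln(C₀ / C) / k = ln(0.2411 / 0.149) / 0.01711
  = ln(1.618) / 0.01711 = 0.4812 / 0.01711 = 28.12 h

28 h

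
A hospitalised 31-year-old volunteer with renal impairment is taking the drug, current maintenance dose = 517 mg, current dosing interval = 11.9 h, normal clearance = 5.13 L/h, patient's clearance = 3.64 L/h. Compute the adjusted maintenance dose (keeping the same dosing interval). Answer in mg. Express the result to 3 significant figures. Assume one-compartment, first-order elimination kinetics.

To keep the same average steady-state level, dosing rate must scale with clearance.
CL ratio = 3.64 / 5.13 = 0.7096
New dose (same interval) = 517 × 0.7096 = 366.9 mg

367 mg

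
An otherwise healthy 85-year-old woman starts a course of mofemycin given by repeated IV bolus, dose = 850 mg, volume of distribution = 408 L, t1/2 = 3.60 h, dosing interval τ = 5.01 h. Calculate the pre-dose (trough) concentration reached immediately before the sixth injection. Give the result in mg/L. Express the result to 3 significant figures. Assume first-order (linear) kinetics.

C₀ per dose = Dose / Vd = 850 / 408 = 2.083 mg/L
k = ln2 / t½ = 0.693147 / 3.60 = 0.1925 h⁻¹
Fraction remaining after one interval: r = e^(−kτ) = e^(−0.1925 × 5.01) = 0.3812
Before dose 6, 5 doses have been given (aged 1τ, 2τ, 3τ, 4τ, 5τ).
C_trough = C₀ × (r + r² + … + r^5) = C₀ × r(1−r^5)/(1−r)
        = 2.083 × 0.3812 × (1 − 0.008049) / (1 − 0.3812) = 1.273 mg/L

1.27 mg/L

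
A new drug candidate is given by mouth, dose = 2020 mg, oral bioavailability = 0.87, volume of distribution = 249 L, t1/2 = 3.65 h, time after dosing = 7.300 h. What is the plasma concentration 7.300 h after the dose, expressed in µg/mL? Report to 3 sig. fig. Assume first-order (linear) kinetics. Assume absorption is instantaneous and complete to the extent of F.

1.76 µg/mL

Amount reaching circulation = F × Dose = 0.87 × 2020 = 1757 mg
C₀ = F·Dose / Vd = 1757 / 249 = 7.056 mg/L
k = ln2 / t½ = 0.693147 / 3.65 = 0.1899 h⁻¹
t / t½ = 7.300 / 3.65 = 2 half-lives
C = C₀ × (1/2)^2 = 7.056 × 0.2500 = 1.764 mg/L
(1.764 mg/L = 1.764 µg/mL)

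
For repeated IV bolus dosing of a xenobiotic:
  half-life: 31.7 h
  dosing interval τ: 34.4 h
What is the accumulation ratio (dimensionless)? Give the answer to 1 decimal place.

1.9

k = ln2 / t½ = 0.693147 / 31.7 = 0.02187 h⁻¹
e^(−kτ) = e^(−0.02187 × 34.4) = 0.4713
Accumulation ratio R = 1 / (1 − e^(−kτ)) = 1 / (1 − 0.4713) = 1.891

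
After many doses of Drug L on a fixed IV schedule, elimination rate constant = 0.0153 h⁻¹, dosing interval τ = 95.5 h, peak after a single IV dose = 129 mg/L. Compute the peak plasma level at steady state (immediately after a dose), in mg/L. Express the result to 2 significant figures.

170 mg/L

e^(−kτ) = e^(−0.01530 × 95.5) = 0.2320
Accumulation ratio R = 1 / (1 − e^(−kτ)) = 1 / (1 − 0.2320) = 1.302
Steady-state peak = C₀ × R = 129 × 1.302 = 168.0 mg/L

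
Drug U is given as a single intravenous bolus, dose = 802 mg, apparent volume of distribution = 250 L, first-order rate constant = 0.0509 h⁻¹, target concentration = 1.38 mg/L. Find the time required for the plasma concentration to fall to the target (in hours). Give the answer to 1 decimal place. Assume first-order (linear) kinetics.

16.6 h

C₀ = Dose / Vd = 802.0 / 250 = 3.208 mg/L
t = ln(C₀ / C) / k = ln(3.208 / 1.38) / 0.05090
  = ln(2.325) / 0.05090 = 0.8437 / 0.05090 = 16.58 h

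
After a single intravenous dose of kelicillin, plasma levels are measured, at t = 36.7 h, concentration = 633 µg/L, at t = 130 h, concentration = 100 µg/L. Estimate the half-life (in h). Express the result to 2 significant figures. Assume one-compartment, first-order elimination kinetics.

35 h

k = ln(C₁/C₂) / (t₂ − t₁) = ln(633/100) / (130 − 36.7)
  = 1.845 / 93.30 = 0.01977 h⁻¹
t½ = ln2 / k = 0.693147 / 0.01977 = 35.06 h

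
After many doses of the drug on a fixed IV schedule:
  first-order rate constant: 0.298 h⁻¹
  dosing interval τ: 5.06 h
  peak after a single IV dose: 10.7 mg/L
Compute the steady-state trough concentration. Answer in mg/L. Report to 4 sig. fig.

e^(−kτ) = e^(−0.2980 × 5.06) = 0.2214
Accumulation ratio R = 1 / (1 − e^(−kτ)) = 1 / (1 − 0.2214) = 1.284
Steady-state trough = C₀ × R × e^(−kτ) = 10.7 × 1.284 × 0.2214 = 3.042 mg/L

3.042 mg/L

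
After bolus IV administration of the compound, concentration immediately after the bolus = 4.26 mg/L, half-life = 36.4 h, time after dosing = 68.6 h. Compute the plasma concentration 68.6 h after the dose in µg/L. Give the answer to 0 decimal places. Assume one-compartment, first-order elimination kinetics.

k = ln2 / t½ = 0.693147 / 36.4 = 0.01904 h⁻¹
C = C₀ · e^(−k·t) = 4.260 × e^(−0.01904 × 68.6)
  = 4.260 × 0.2709 = 1.154 mg/L
Convert: 1.154 mg/L × 1000 = 1154 µg/L

1154 µg/L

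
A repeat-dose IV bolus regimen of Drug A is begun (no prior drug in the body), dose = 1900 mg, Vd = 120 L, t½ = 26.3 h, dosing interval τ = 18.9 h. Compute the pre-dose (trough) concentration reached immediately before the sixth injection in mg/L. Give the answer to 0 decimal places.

22 mg/L

C₀ per dose = Dose / Vd = 1900 / 120 = 15.83 mg/L
k = ln2 / t½ = 0.693147 / 26.3 = 0.02636 h⁻¹
Fraction remaining after one interval: r = e^(−kτ) = e^(−0.02636 × 18.9) = 0.6076
Before dose 6, 5 doses have been given (aged 1τ, 2τ, 3τ, 4τ, 5τ).
C_trough = C₀ × (r + r² + … + r^5) = C₀ × r(1−r^5)/(1−r)
        = 15.83 × 0.6076 × (1 − 0.08281) / (1 − 0.6076) = 22.48 mg/L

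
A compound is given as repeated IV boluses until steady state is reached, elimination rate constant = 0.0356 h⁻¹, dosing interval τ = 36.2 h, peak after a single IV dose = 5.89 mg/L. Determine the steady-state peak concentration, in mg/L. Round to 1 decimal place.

8.1 mg/L

e^(−kτ) = e^(−0.03560 × 36.2) = 0.2756
Accumulation ratio R = 1 / (1 − e^(−kτ)) = 1 / (1 − 0.2756) = 1.380
Steady-state peak = C₀ × R = 5.89 × 1.380 = 8.128 mg/L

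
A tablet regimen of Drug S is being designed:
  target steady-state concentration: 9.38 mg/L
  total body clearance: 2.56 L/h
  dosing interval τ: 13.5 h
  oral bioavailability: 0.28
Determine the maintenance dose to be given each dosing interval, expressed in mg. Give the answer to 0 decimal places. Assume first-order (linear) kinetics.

At steady state, F × (Dose/τ) = Css × CL.
Dose = Css × CL × τ / F = 9.38 × 2.560 × 13.5 / 0.28 = 1158 mg

1158 mg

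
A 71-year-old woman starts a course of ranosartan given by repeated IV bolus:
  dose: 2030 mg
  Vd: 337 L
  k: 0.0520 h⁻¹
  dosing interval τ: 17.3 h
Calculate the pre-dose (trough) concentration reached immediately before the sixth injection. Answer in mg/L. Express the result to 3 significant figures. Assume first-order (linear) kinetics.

C₀ per dose = Dose / Vd = 2030 / 337 = 6.024 mg/L
Fraction remaining after one interval: r = e^(−kτ) = e^(−0.05200 × 17.3) = 0.4067
Before dose 6, 5 doses have been given (aged 1τ, 2τ, 3τ, 4τ, 5τ).
C_trough = C₀ × (r + r² + … + r^5) = C₀ × r(1−r^5)/(1−r)
        = 6.024 × 0.4067 × (1 − 0.01113) / (1 − 0.4067) = 4.083 mg/L

4.08 mg/L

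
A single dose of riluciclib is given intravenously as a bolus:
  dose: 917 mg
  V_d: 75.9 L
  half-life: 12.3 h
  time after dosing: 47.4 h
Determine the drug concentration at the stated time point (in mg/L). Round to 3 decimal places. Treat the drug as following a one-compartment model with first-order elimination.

0.836 mg/L

C₀ = Dose / Vd = 917.0 / 75.9 = 12.08 mg/L
k = ln2 / t½ = 0.693147 / 12.3 = 0.05635 h⁻¹
C = C₀ · e^(−k·t) = 12.08 × e^(−0.05635 × 47.4)
  = 12.08 × 0.06918 = 0.8357 mg/L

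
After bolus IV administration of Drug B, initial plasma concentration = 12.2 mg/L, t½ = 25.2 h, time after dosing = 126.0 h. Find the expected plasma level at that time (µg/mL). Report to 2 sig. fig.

k = ln2 / t½ = 0.693147 / 25.2 = 0.02751 h⁻¹
t / t½ = 126.0 / 25.2 = 5 half-lives
C = C₀ × (1/2)^5 = 12.20 × 0.03125 = 0.3813 mg/L
(0.3813 mg/L = 0.3813 µg/mL)

0.38 µg/mL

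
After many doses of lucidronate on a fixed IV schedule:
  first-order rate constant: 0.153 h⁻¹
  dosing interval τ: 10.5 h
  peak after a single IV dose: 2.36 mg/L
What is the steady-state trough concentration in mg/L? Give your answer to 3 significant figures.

0.592 mg/L

e^(−kτ) = e^(−0.1530 × 10.5) = 0.2006
Accumulation ratio R = 1 / (1 − e^(−kτ)) = 1 / (1 − 0.2006) = 1.251
Steady-state trough = C₀ × R × e^(−kτ) = 2.36 × 1.251 × 0.2006 = 0.5922 mg/L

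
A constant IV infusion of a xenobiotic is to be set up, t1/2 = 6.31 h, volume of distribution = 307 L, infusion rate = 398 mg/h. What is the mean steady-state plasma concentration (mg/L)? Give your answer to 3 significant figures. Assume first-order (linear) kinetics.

k = ln2 / t½ = 0.693147 / 6.31 = 0.1098 h⁻¹
CL = k × Vd = 0.1098 × 307 = 33.71 L/h
At steady state Css = R₀ / CL = 398 / 33.71 = 11.81 mg/L

11.8 mg/L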